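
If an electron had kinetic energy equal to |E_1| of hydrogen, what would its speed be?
2.18769e+06 m/s (or 0.7297% of c)

The binding energy at n = 1 for hydrogen is:
E_1 = -13.6057/1² = -13.6057000 eV
|E_1| = 13.6057000 eV

Convert to Joules:
KE = 13.6057000 eV × (1.602177 × 10⁻¹⁹ J/eV) = 2.1798740e-18 J

Using KE = ½mv²:
v = √(2·KE/m_e)
v = √(2 × 2.1798740e-18 J / 9.10938 × 10⁻³¹ kg)
v = 2.18769e+06 m/s

This is approximately 0.7297% the speed of light.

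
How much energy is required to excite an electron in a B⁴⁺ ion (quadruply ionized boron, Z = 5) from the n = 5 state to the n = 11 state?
10.79 eV

The energy levels of a hydrogen-like atom are E_n = -13.6057 Z² eV / n².

Energy at n = 5: E_5 = -13.6057 × 5² / 5² = -13.60570 eV
Energy at n = 11: E_11 = -13.6057 × 5² / 11² = -2.81110 eV

The excitation energy is the difference:
ΔE = E_11 - E_5
ΔE = -2.81110 - (-13.60570)
ΔE = 10.79 eV

Since this is positive, energy must be absorbed (photon absorption).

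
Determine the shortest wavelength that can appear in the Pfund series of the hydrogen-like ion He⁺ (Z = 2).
569.540707 nm

The series limit corresponds to the transition from n = ∞ to n = 5.
This is the highest energy (shortest wavelength) transition in the Pfund series.

E_∞ = 0 eV
E_5 = -13.6057 × 2² / 5² = -2.1769120000 eV

Energy at series limit:
ΔE = E_∞ - E_5 = 0 - (-2.1769120000) = 2.1769120000 eV
λ = hc/E = 1239.84 eV·nm / 2.1769120000 eV = 569.540707 nm

This energy equals the ionization energy from the n = 5 state of He⁺.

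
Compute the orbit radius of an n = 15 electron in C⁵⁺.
1.9844 nm (or 19.8441 Å)

The Bohr radius formula is:
r_n = n² a₀ / Z

where a₀ = 0.0529177 nm is the Bohr radius.

For C⁵⁺ (Z = 6) at n = 15:
r_15 = 15² × 0.0529177 nm / 6
r_15 = 225 × 0.0529177 nm / 6
r_15 = 11.90648 nm / 6
r_15 = 1.9844 nm

The electron orbits at approximately 1.9844 nm from the nucleus.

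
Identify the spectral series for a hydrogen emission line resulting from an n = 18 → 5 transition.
Pfund series

The spectral series in hydrogen are named based on the final (lower) energy level:
- Lyman series: n_final = 1 (ultraviolet)
- Balmer series: n_final = 2 (visible/near-UV)
- Paschen series: n_final = 3 (infrared)
- Brackett series: n_final = 4 (infrared)
- Pfund series: n_final = 5 (far infrared)

Since this transition ends at n = 5, it belongs to the Pfund series.

For reference, this 18 → 5 line has photon energy
ΔE = 13.6057 eV × (1/5² - 1/18²) = 0.50223509877 eV,
corresponding to wavelength λ = hc/ΔE = 1239.84 eV·nm / 0.50223509877 eV = 2468.64467 nm in the far infrared region.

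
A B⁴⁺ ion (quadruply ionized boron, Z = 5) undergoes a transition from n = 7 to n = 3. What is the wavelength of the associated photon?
40.186792 nm

First, find the transition energy using E_n = -13.6057 Z² / n² eV:
E_7 = -13.6057 × 5² / 7² = -6.94168367 eV
E_3 = -13.6057 × 5² / 3² = -37.79361111 eV

Photon energy: |ΔE| = |E_3 - E_7| = 30.85192744 eV

Convert to wavelength using E = hc/λ with hc = 1239.84 eV·nm:
λ = hc/E = 1239.84 eV·nm / 30.85192744 eV
λ = 40.186792 nm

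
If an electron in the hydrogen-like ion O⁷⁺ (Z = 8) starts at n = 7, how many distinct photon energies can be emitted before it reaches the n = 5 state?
3

The electron can occupy levels n = 5, 6, ..., 7 during de-excitation — that is m = 7 - 5 + 1 = 3 distinct levels.

The number of distinct spectral lines equals the number of ways to choose 2 of these m levels (each pair gives one possible emission transition):

Number of lines = m(m-1)/2 = 3×2/2 = 3

These correspond to all possible transitions between the 3 levels:
7 → 6, 7 → 5, 6 → 5

Each transition produces a photon with a unique energy (and thus wavelength). This count does not depend on Z.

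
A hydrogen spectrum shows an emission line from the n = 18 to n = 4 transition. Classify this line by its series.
Brackett series

The spectral series in hydrogen are named based on the final (lower) energy level:
- Lyman series: n_final = 1 (ultraviolet)
- Balmer series: n_final = 2 (visible/near-UV)
- Paschen series: n_final = 3 (infrared)
- Brackett series: n_final = 4 (infrared)
- Pfund series: n_final = 5 (far infrared)

Since this transition ends at n = 4, it belongs to the Brackett series.

For reference, this 18 → 4 line has photon energy
ΔE = 13.6057 eV × (1/4² - 1/18²) = 0.80836335 eV,
corresponding to wavelength λ = hc/ΔE = 1239.84 eV·nm / 0.80836335 eV = 1533.77 nm in the infrared region.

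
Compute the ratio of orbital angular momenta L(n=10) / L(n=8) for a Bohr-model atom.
1.250

In the Bohr model, L_n = nℏ, so the ratio is purely the ratio of quantum numbers:

L_10/L_8 = 10ℏ / 8ℏ = 10/8 = 1.250

The angular momentum scales linearly with n.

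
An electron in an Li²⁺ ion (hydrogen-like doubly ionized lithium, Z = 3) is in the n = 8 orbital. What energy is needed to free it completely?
1.913 eV

The ionization energy is the energy needed to remove the electron completely (n → ∞).

For a hydrogen-like ion with Z = 3, E_n = -13.6057 Z² / n² eV.

At n = 8: E_8 = -13.6057 × 3² / 8² = -1.913302 eV
At n = ∞: E_∞ = 0 eV

Ionization energy = E_∞ - E_8 = 0 - (-1.913302) = 1.913302 eV
Ionization energy ≈ 1.913 eV

This is also called the binding energy of the electron in state n = 8.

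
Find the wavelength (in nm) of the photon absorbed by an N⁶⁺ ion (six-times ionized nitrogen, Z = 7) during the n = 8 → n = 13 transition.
191.56936 nm

First, find the transition energy using E_n = -13.6057 Z² / n² eV:
E_8 = -13.6057 × 7² / 8² = -10.416864063 eV
E_13 = -13.6057 × 7² / 13² = -3.944847929 eV

Photon energy: |ΔE| = |E_13 - E_8| = 6.472016134 eV

Convert to wavelength using E = hc/λ with hc = 1239.84 eV·nm:
λ = hc/E = 1239.84 eV·nm / 6.472016134 eV
λ = 191.56936 nm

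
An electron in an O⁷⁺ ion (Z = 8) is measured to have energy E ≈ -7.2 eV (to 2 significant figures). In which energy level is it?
n = 11

The exact energy levels follow E_n = -13.6057 Z² / n² eV with Z = 8.

The measured value (-7.2 eV) is reported to only 2 significant figures, so we must test candidate n values and see which one matches to that precision.

Candidate energies:
  n = 9:  E = -13.6057 × 8² / 9² = -10.75018 eV
  n = 10:  E = -13.6057 × 8² / 10² = -8.70765 eV
  n = 11:  E = -13.6057 × 8² / 11² = -7.19640 eV  ← matches
  n = 12:  E = -13.6057 × 8² / 12² = -6.04698 eV
  n = 13:  E = -13.6057 × 8² / 13² = -5.15245 eV

Checking against the measurement of -7.2 eV (2 sig figs), only n = 11 agrees:
E_11 = -7.19640 eV, which rounds to -7.2 eV ✓

Therefore n = 11.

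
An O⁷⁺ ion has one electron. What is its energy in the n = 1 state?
-870.76480 eV

For hydrogen-like ions, the energy levels scale with Z²:
E_n = -13.6057 Z² / n² eV

For O⁷⁺ (Z = 8) at n = 1:
E_1 = -13.6057 × 8² / 1²
E_1 = -13.6057 × 64 / 1
E_1 = -870.7648 / 1
E_1 = -870.76480 eV

The energy is 64 times more negative than hydrogen at the same n due to the stronger nuclear charge.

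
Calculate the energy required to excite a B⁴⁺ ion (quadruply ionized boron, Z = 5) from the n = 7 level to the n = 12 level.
4.579583 eV

The energy levels of a hydrogen-like atom are E_n = -13.6057 Z² eV / n².

Energy at n = 7: E_7 = -13.6057 × 5² / 7² = -6.941683673 eV
Energy at n = 12: E_12 = -13.6057 × 5² / 12² = -2.362100694 eV

The excitation energy is the difference:
ΔE = E_12 - E_7
ΔE = -2.362100694 - (-6.941683673)
ΔE = 4.579583 eV

Since this is positive, energy must be absorbed (photon absorption).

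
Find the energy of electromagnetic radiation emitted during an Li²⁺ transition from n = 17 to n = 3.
13.181993 eV

The energy levels are E_n = -13.6057 Z² eV / n².

Energy at n = 17: E_17 = -13.6057 × 3² / 17² = -0.423706920 eV
Energy at n = 3: E_3 = -13.6057 × 3² / 3² = -13.605700000 eV

For emission (electron falling to lower state), the photon energy is:
E_photon = E_17 - E_3 = |-0.423706920 - (-13.605700000)|
E_photon = 13.181993 eV

This energy is carried away by the emitted photon.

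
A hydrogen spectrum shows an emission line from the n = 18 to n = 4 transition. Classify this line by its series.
Brackett series

The spectral series in hydrogen are named based on the final (lower) energy level:
- Lyman series: n_final = 1 (ultraviolet)
- Balmer series: n_final = 2 (visible/near-UV)
- Paschen series: n_final = 3 (infrared)
- Brackett series: n_final = 4 (infrared)
- Pfund series: n_final = 5 (far infrared)

Since this transition ends at n = 4, it belongs to the Brackett series.

For reference, this 18 → 4 line has photon energy
ΔE = 13.6057 eV × (1/4² - 1/18²) = 0.80836334877 eV,
corresponding to wavelength λ = hc/ΔE = 1239.84 eV·nm / 0.80836334877 eV = 1533.76573 nm in the infrared region.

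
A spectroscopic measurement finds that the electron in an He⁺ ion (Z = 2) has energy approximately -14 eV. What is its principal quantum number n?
n = 2

The exact energy levels follow E_n = -13.6057 Z² / n² eV with Z = 2.

The measured value (-14 eV) is reported to only 2 significant figures, so we must test candidate n values and see which one matches to that precision.

Candidate energies:
  n = 1:  E = -13.6057 × 2² / 1² = -54.42280 eV
  n = 2:  E = -13.6057 × 2² / 2² = -13.60570 eV  ← matches
  n = 3:  E = -13.6057 × 2² / 3² = -6.04698 eV
  n = 4:  E = -13.6057 × 2² / 4² = -3.40143 eV

Checking against the measurement of -14 eV (2 sig figs), only n = 2 agrees:
E_2 = -13.60570 eV, which rounds to -14 eV ✓

Therefore n = 2.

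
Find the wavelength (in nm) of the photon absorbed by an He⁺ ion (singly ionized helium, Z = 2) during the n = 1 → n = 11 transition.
22.971475 nm

First, find the transition energy using E_n = -13.6057 Z² / n² eV:
E_1 = -13.6057 × 2² / 1² = -54.42280000 eV
E_11 = -13.6057 × 2² / 11² = -0.44977521 eV

Photon energy: |ΔE| = |E_11 - E_1| = 53.97302479 eV

Convert to wavelength using E = hc/λ with hc = 1239.84 eV·nm:
λ = hc/E = 1239.84 eV·nm / 53.97302479 eV
λ = 22.971475 nm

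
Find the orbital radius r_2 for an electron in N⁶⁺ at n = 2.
0.0302 nm (or 0.3024 Å)

The Bohr radius formula is:
r_n = n² a₀ / Z

where a₀ = 0.0529177 nm is the Bohr radius.

For N⁶⁺ (Z = 7) at n = 2:
r_2 = 2² × 0.0529177 nm / 7
r_2 = 4 × 0.0529177 nm / 7
r_2 = 0.21167 nm / 7
r_2 = 0.0302 nm

The electron orbits at approximately 0.0302 nm from the nucleus.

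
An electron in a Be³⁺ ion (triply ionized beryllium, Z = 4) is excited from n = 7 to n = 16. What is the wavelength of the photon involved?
345.1362 nm

First, find the transition energy using E_n = -13.6057 Z² / n² eV:
E_7 = -13.6057 × 4² / 7² = -4.44267755 eV
E_16 = -13.6057 × 4² / 16² = -0.85035625 eV

Photon energy: |ΔE| = |E_16 - E_7| = 3.59232130 eV

Convert to wavelength using E = hc/λ with hc = 1239.84 eV·nm:
λ = hc/E = 1239.84 eV·nm / 3.59232130 eV
λ = 345.1362 nm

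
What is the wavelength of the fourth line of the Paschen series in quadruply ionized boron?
40.1868 nm

The lines of a series are numbered from the longest wavelength (smallest ΔE) outward; the fourth line is the transition from n = n_f + 4 to n_f.
The Paschen series has all transitions ending at n_f = 3.

For B⁴⁺ (Z = 5), the fourth line (δ-line) is the jump from n = 7 to n = 3:
E_7 = -13.6057 × 5² / 7² = -6.941684 eV
E_3 = -13.6057 × 5² / 3² = -37.793611 eV
ΔE = E_7 - E_3 = 30.851927 eV

λ = hc/E = 1239.84 eV·nm / 30.851927 eV
λ = 40.1868 nm

This is the δ-line of the Paschen series in B⁴⁺.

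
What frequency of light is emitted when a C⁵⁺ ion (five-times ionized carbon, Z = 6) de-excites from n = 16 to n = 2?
2.9146e+16 Hz

First, find the transition energy:
E_16 = -13.6057 × 6² / 16² = -1.9133016 eV
E_2 = -13.6057 × 6² / 2² = -122.4513000 eV
|ΔE| = |E_2 - E_16| = 120.5379984 eV

Convert to Joules: E = 120.5379984 eV × (1.602177 × 10⁻¹⁹ J/eV) = 1.931232e-17 J

Using E = hf:
f = E/h = 1.931232e-17 J / (6.62607 × 10⁻³⁴ J·s)
f = 2.9146e+16 Hz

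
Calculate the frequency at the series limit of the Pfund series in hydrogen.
1.3159e+14 Hz

The series limit corresponds to the transition from n = ∞ to n = 5.
This is the highest energy (shortest wavelength) transition in the Pfund series.

E_∞ = 0 eV
E_5 = -13.6057 / 5² = -0.54422800 eV

Energy at series limit:
ΔE = E_∞ - E_5 = 0 - (-0.54422800) = 0.54422800 eV
E = 0.54422800 eV × (1.602177 × 10⁻¹⁹ J/eV) = 8.719496e-20 J
f = E/h = 8.719496e-20 J / (6.62607 × 10⁻³⁴ J·s) = 1.3159e+14 Hz

This energy equals the ionization energy from the n = 5 state of hydrogen.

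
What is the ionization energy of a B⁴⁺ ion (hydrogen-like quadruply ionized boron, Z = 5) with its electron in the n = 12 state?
2.36210 eV

The ionization energy is the energy needed to remove the electron completely (n → ∞).

For a hydrogen-like ion with Z = 5, E_n = -13.6057 Z² / n² eV.

At n = 12: E_12 = -13.6057 × 5² / 12² = -2.36210069 eV
At n = ∞: E_∞ = 0 eV

Ionization energy = E_∞ - E_12 = 0 - (-2.36210069) = 2.36210069 eV
Ionization energy ≈ 2.36210 eV

This is also called the binding energy of the electron in state n = 12.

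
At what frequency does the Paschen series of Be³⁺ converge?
5.84861e+15 Hz

The series limit corresponds to the transition from n = ∞ to n = 3.
This is the highest energy (shortest wavelength) transition in the Paschen series.

E_∞ = 0 eV
E_3 = -13.6057 × 4² / 3² = -24.1879111 eV

Energy at series limit:
ΔE = E_∞ - E_3 = 0 - (-24.1879111) = 24.1879111 eV
E = 24.1879111 eV × (1.602177 × 10⁻¹⁹ J/eV) = 3.8753315e-18 J
f = E/h = 3.8753315e-18 J / (6.62607 × 10⁻³⁴ J·s) = 5.84861e+15 Hz

This energy equals the ionization energy from the n = 3 state of Be³⁺.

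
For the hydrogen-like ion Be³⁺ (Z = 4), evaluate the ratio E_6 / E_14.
5.44

Using E_n = -13.6057 Z² / n² eV with Z = 4:

E_6 = -13.6057 × 4² / 6² = -217.6912 / 36 = -6.04697778 eV
E_14 = -13.6057 × 4² / 14² = -217.6912 / 196 = -1.11066939 eV

The ratio is:
E_6/E_14 = (-6.04697778) / (-1.11066939)
E_6/E_14 = (-217.6912/36) / (-217.6912/196)
E_6/E_14 = 196/36
E_6/E_14 = 5.44
(Note: the Z² factors cancel in the ratio.)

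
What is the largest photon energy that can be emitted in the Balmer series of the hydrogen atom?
3.40143 eV

The series limit corresponds to the transition from n = ∞ to n = 2.
This is the highest energy (shortest wavelength) transition in the Balmer series.

E_∞ = 0 eV
E_2 = -13.6057 / 2² = -3.40143 eV

Energy at series limit:
ΔE = E_∞ - E_2 = 0 - (-3.40143) = 3.40143 eV

This energy equals the ionization energy from the n = 2 state of hydrogen.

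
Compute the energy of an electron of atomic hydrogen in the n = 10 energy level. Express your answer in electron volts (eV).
-0.13606 eV

The energy levels of a hydrogen-like atom are given by:
E_n = -13.6057 eV / n²

For n = 10:
E_10 = -13.6057 eV / 10²
E_10 = -13.6057 eV / 100
E_10 = -0.13606 eV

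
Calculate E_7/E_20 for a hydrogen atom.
8.16327

Using E_n = -13.6057 Z² / n² eV with Z = 1:

E_7 = -13.6057 / 7² = -13.6057 / 49 = -0.27766734694 eV
E_20 = -13.6057 / 20² = -13.6057 / 400 = -0.03401425000 eV

The ratio is:
E_7/E_20 = (-0.27766734694) / (-0.03401425000)
E_7/E_20 = (-13.6057/49) / (-13.6057/400)
E_7/E_20 = 400/49
E_7/E_20 = 8.16327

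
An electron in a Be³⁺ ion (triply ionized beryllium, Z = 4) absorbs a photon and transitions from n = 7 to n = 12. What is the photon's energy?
2.9309 eV

The energy levels of a hydrogen-like atom are E_n = -13.6057 Z² eV / n².

Energy at n = 7: E_7 = -13.6057 × 4² / 7² = -4.4426776 eV
Energy at n = 12: E_12 = -13.6057 × 4² / 12² = -1.5117444 eV

The excitation energy is the difference:
ΔE = E_12 - E_7
ΔE = -1.5117444 - (-4.4426776)
ΔE = 2.9309 eV

Since this is positive, energy must be absorbed (photon absorption).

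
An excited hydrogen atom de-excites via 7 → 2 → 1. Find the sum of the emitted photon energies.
13.33 eV

The energy levels of hydrogen are E_n = -13.6057 / n² eV.

First transition (7 → 2):
ΔE₁ = |E_2 - E_7|
ΔE₁ = |-3.40142500 - (-0.27766735)| = 3.12376 eV

Second transition (2 → 1):
ΔE₂ = |E_1 - E_2|
ΔE₂ = |-13.60570000 - (-3.40142500)| = 10.20428 eV

Total energy released:
E_total = ΔE₁ + ΔE₂ = 3.12376 + 10.20428 = 13.33 eV

Note: This equals the direct transition 7 → 1: 13.33 eV ✓
Energy is conserved regardless of the path taken.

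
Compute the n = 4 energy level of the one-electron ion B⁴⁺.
-21.26 eV

For hydrogen-like ions, the energy levels scale with Z²:
E_n = -13.6057 Z² / n² eV

For B⁴⁺ (Z = 5) at n = 4:
E_4 = -13.6057 × 5² / 4²
E_4 = -13.6057 × 25 / 16
E_4 = -340.1425 / 16
E_4 = -21.26 eV

The energy is 25 times more negative than hydrogen at the same n due to the stronger nuclear charge.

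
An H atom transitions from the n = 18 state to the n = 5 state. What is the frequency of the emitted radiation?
1.21e+14 Hz

First, find the transition energy:
E_18 = -13.6057 / 18² = -0.041993 eV
E_5 = -13.6057 / 5² = -0.544228 eV
|ΔE| = |E_5 - E_18| = 0.502235 eV

Convert to Joules: E = 0.502235 eV × (1.602177 × 10⁻¹⁹ J/eV) = 8.0467e-20 J

Using E = hf:
f = E/h = 8.0467e-20 J / (6.62607 × 10⁻³⁴ J·s)
f = 1.21e+14 Hz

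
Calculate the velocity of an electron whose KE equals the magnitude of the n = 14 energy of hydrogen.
1.56264e+05 m/s (or 0.0521% of c)

The binding energy at n = 14 for hydrogen is:
E_14 = -13.6057/14² = -0.0694168367 eV
|E_14| = 0.0694168367 eV

Convert to Joules:
KE = 0.0694168367 eV × (1.602177 × 10⁻¹⁹ J/eV) = 1.1121806e-20 J

Using KE = ½mv²:
v = √(2·KE/m_e)
v = √(2 × 1.1121806e-20 J / 9.10938 × 10⁻³¹ kg)
v = 1.56264e+05 m/s

This is approximately 0.0521% the speed of light.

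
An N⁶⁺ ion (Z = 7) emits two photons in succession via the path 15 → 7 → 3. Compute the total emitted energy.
71.11246 eV

The energy levels of N⁶⁺ are E_n = -13.6057 × 7² / n² eV.

First transition (15 → 7):
ΔE₁ = |E_7 - E_15|
ΔE₁ = |-13.60570000000 - (-2.96301911111)| = 10.64268089 eV

Second transition (7 → 3):
ΔE₂ = |E_3 - E_7|
ΔE₂ = |-74.07547777778 - (-13.60570000000)| = 60.46977778 eV

Total energy released:
E_total = ΔE₁ + ΔE₂ = 10.64268089 + 60.46977778 = 71.11246 eV

Note: This equals the direct transition 15 → 3: 71.11246 eV ✓
Energy is conserved regardless of the path taken.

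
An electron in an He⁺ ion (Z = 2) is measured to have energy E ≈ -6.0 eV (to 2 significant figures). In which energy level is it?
n = 3

The exact energy levels follow E_n = -13.6057 Z² / n² eV with Z = 2.

The measured value (-6.0 eV) is reported to only 2 significant figures, so we must test candidate n values and see which one matches to that precision.

Candidate energies:
  n = 1:  E = -13.6057 × 2² / 1² = -54.42280 eV
  n = 2:  E = -13.6057 × 2² / 2² = -13.60570 eV
  n = 3:  E = -13.6057 × 2² / 3² = -6.04698 eV  ← matches
  n = 4:  E = -13.6057 × 2² / 4² = -3.40143 eV
  n = 5:  E = -13.6057 × 2² / 5² = -2.17691 eV

Checking against the measurement of -6.0 eV (2 sig figs), only n = 3 agrees:
E_3 = -6.04698 eV, which rounds to -6.0 eV ✓

Therefore n = 3.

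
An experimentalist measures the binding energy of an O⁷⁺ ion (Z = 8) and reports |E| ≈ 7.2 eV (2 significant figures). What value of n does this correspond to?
n = 11

The exact energy levels follow E_n = -13.6057 Z² / n² eV with Z = 8.

The measured value (-7.2 eV) is reported to only 2 significant figures, so we must test candidate n values and see which one matches to that precision.

Candidate energies:
  n = 9:  E = -13.6057 × 8² / 9² = -10.750183 eV
  n = 10:  E = -13.6057 × 8² / 10² = -8.707648 eV
  n = 11:  E = -13.6057 × 8² / 11² = -7.196403 eV  ← matches
  n = 12:  E = -13.6057 × 8² / 12² = -6.046978 eV
  n = 13:  E = -13.6057 × 8² / 13² = -5.152454 eV

Checking against the measurement of -7.2 eV (2 sig figs), only n = 11 agrees:
E_11 = -7.196403 eV, which rounds to -7.2 eV ✓

Therefore n = 11.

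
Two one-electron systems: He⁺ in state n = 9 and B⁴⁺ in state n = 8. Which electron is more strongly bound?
B⁴⁺ at n = 8 (E = -5.314727 eV)

Using E_n = -13.6057 Z² / n² eV:

He⁺ (Z = 2) at n = 9:
E = -13.6057 × 2² / 9² = -13.6057 × 4 / 81 = -0.671886420 eV

B⁴⁺ (Z = 5) at n = 8:
E = -13.6057 × 5² / 8² = -13.6057 × 25 / 64 = -5.314726563 eV

Since -5.314726563 eV < -0.671886420 eV,
B⁴⁺ at n = 8 is more tightly bound (requires more energy to ionize).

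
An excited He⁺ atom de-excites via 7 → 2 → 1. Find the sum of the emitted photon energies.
53.31 eV

The energy levels of He⁺ are E_n = -13.6057 × 2² / n² eV.

First transition (7 → 2):
ΔE₁ = |E_2 - E_7|
ΔE₁ = |-13.60570000 - (-1.11066939)| = 12.49503 eV

Second transition (2 → 1):
ΔE₂ = |E_1 - E_2|
ΔE₂ = |-54.42280000 - (-13.60570000)| = 40.81710 eV

Total energy released:
E_total = ΔE₁ + ΔE₂ = 12.49503 + 40.81710 = 53.31 eV

Note: This equals the direct transition 7 → 1: 53.31 eV ✓
Energy is conserved regardless of the path taken.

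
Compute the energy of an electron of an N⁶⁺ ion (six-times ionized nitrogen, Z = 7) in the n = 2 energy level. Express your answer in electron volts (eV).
-166.669825 eV

The energy levels of a hydrogen-like atom are given by:
E_n = -13.6057 Z² / n² eV  (with Z = 7 for N⁶⁺)

For n = 2:
E_2 = -13.6057 × 7² / 2²
E_2 = -13.6057 × 49 / 4
E_2 = -166.669825 eV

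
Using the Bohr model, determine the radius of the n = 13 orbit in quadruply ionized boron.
1.7886 nm (or 17.8862 Å)

The Bohr radius formula is:
r_n = n² a₀ / Z

where a₀ = 0.0529177 nm is the Bohr radius.

For B⁴⁺ (Z = 5) at n = 13:
r_13 = 13² × 0.0529177 nm / 5
r_13 = 169 × 0.0529177 nm / 5
r_13 = 8.94309 nm / 5
r_13 = 1.7886 nm

The electron orbits at approximately 1.7886 nm from the nucleus.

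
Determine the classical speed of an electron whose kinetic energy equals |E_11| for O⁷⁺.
1.59e+06 m/s (or 0.53% of c)

The binding energy at n = 11 for O⁷⁺ is:
E_11 = -13.6057 × 8²/11² = -7.19640 eV
|E_11| = 7.19640 eV

Convert to Joules:
KE = 7.19640 eV × (1.602177 × 10⁻¹⁹ J/eV) = 1.1530e-18 J

Using KE = ½mv²:
v = √(2·KE/m_e)
v = √(2 × 1.1530e-18 J / 9.10938 × 10⁻³¹ kg)
v = 1.59e+06 m/s

This is approximately 0.53% the speed of light.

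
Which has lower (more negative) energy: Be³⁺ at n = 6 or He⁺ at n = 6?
Be³⁺ at n = 6 (E = -6.05 eV)

Using E_n = -13.6057 Z² / n² eV:

Be³⁺ (Z = 4) at n = 6:
E = -13.6057 × 4² / 6² = -13.6057 × 16 / 36 = -6.04698 eV

He⁺ (Z = 2) at n = 6:
E = -13.6057 × 2² / 6² = -13.6057 × 4 / 36 = -1.51174 eV

Since -6.04698 eV < -1.51174 eV,
Be³⁺ at n = 6 is more tightly bound (requires more energy to ionize).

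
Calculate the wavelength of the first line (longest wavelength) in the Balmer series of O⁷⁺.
10.25 nm

The longest wavelength corresponds to the smallest energy transition in the series.
The Balmer series has all transitions ending at n_f = 2.

For O⁷⁺ (Z = 8), the first line (α-line) is the jump from n = 3 to n = 2:
E_3 = -13.6057 × 8² / 3² = -96.7516 eV
E_2 = -13.6057 × 8² / 2² = -217.6912 eV
ΔE = E_3 - E_2 = 120.9396 eV

λ = hc/E = 1239.84 eV·nm / 120.9396 eV
λ = 10.25 nm

This is the α-line of the Balmer series in O⁷⁺.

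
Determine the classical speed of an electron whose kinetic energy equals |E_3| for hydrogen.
7.29231e+05 m/s (or 0.243% of c)

The binding energy at n = 3 for hydrogen is:
E_3 = -13.6057/3² = -1.51174444 eV
|E_3| = 1.51174444 eV

Convert to Joules:
KE = 1.51174444 eV × (1.602177 × 10⁻¹⁹ J/eV) = 2.4220822e-19 J

Using KE = ½mv²:
v = √(2·KE/m_e)
v = √(2 × 2.4220822e-19 J / 9.10938 × 10⁻³¹ kg)
v = 7.29231e+05 m/s

This is approximately 0.243% the speed of light.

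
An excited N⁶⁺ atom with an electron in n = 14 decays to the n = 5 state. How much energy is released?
23.2657 eV

The energy levels are E_n = -13.6057 Z² eV / n².

Energy at n = 14: E_14 = -13.6057 × 7² / 14² = -3.4014250 eV
Energy at n = 5: E_5 = -13.6057 × 7² / 5² = -26.6671720 eV

For emission (electron falling to lower state), the photon energy is:
E_photon = E_14 - E_5 = |-3.4014250 - (-26.6671720)|
E_photon = 23.2657 eV

This energy is carried away by the emitted photon.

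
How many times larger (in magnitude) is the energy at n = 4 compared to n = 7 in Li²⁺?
3.0625

Using E_n = -13.6057 Z² / n² eV with Z = 3:

E_4 = -13.6057 × 3² / 4² = -122.4513 / 16 = -7.6532062500 eV
E_7 = -13.6057 × 3² / 7² = -122.4513 / 49 = -2.4990061224 eV

The ratio is:
E_4/E_7 = (-7.6532062500) / (-2.4990061224)
E_4/E_7 = (-122.4513/16) / (-122.4513/49)
E_4/E_7 = 49/16
E_4/E_7 = 3.0625
(Note: the Z² factors cancel in the ratio.)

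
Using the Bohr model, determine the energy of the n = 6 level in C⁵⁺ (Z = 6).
-13.606 eV

For hydrogen-like ions, the energy levels scale with Z²:
E_n = -13.6057 Z² / n² eV

For C⁵⁺ (Z = 6) at n = 6:
E_6 = -13.6057 × 6² / 6²
E_6 = -13.6057 × 36 / 36
E_6 = -489.8052 / 36
E_6 = -13.606 eV

The energy is 36 times more negative than hydrogen at the same n due to the stronger nuclear charge.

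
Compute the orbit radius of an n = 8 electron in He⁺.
1.693367 nm (or 16.933671 Å)

The Bohr radius formula is:
r_n = n² a₀ / Z

where a₀ = 0.052917721 nm is the Bohr radius.

For He⁺ (Z = 2) at n = 8:
r_8 = 8² × 0.052917721 nm / 2
r_8 = 64 × 0.052917721 nm / 2
r_8 = 3.3867341 nm / 2
r_8 = 1.693367 nm

The electron orbits at approximately 1.693367 nm from the nucleus.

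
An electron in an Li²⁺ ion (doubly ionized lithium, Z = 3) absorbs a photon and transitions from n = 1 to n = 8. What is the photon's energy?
120.538 eV

The energy levels of a hydrogen-like atom are E_n = -13.6057 Z² eV / n².

Energy at n = 1: E_1 = -13.6057 × 3² / 1² = -122.451300 eV
Energy at n = 8: E_8 = -13.6057 × 3² / 8² = -1.913302 eV

The excitation energy is the difference:
ΔE = E_8 - E_1
ΔE = -1.913302 - (-122.451300)
ΔE = 120.538 eV

Since this is positive, energy must be absorbed (photon absorption).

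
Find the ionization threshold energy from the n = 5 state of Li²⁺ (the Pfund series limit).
4.898052 eV

The series limit corresponds to the transition from n = ∞ to n = 5.
This is the highest energy (shortest wavelength) transition in the Pfund series.

E_∞ = 0 eV
E_5 = -13.6057 × 3² / 5² = -4.898052 eV

Energy at series limit:
ΔE = E_∞ - E_5 = 0 - (-4.898052) = 4.898052 eV

This energy equals the ionization energy from the n = 5 state of Li²⁺.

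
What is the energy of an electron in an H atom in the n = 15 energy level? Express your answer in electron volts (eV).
-0.06047 eV

The energy levels of a hydrogen-like atom are given by:
E_n = -13.6057 eV / n²

For n = 15:
E_15 = -13.6057 eV / 15²
E_15 = -13.6057 eV / 225
E_15 = -0.06047 eV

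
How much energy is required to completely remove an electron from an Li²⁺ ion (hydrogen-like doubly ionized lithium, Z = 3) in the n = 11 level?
1.01 eV

The ionization energy is the energy needed to remove the electron completely (n → ∞).

For a hydrogen-like ion with Z = 3, E_n = -13.6057 Z² / n² eV.

At n = 11: E_11 = -13.6057 × 3² / 11² = -1.01199 eV
At n = ∞: E_∞ = 0 eV

Ionization energy = E_∞ - E_11 = 0 - (-1.01199) = 1.01199 eV
Ionization energy ≈ 1.01 eV

This is also called the binding energy of the electron in state n = 11.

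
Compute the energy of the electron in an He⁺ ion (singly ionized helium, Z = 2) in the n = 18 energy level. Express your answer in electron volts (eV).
-0.17 eV

The energy levels of a hydrogen-like atom are given by:
E_n = -13.6057 Z² / n² eV  (with Z = 2 for He⁺)

For n = 18:
E_18 = -13.6057 × 2² / 18²
E_18 = -13.6057 × 4 / 324
E_18 = -0.17 eV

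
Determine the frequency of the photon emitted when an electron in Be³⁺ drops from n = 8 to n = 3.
5.02615e+15 Hz

First, find the transition energy:
E_8 = -13.6057 × 4² / 8² = -3.40142500 eV
E_3 = -13.6057 × 4² / 3² = -24.18791111 eV
|ΔE| = |E_3 - E_8| = 20.78648611 eV

Convert to Joules: E = 20.78648611 eV × (1.602177 × 10⁻¹⁹ J/eV) = 3.3303630e-18 J

Using E = hf:
f = E/h = 3.3303630e-18 J / (6.62607 × 10⁻³⁴ J·s)
f = 5.02615e+15 Hz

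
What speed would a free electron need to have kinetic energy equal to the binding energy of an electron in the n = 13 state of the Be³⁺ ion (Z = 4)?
6.73e+05 m/s (or 0.2245% of c)

The binding energy at n = 13 for Be³⁺ is:
E_13 = -13.6057 × 4²/13² = -1.288114 eV
|E_13| = 1.288114 eV

Convert to Joules:
KE = 1.288114 eV × (1.602177 × 10⁻¹⁹ J/eV) = 2.0638e-19 J

Using KE = ½mv²:
v = √(2·KE/m_e)
v = √(2 × 2.0638e-19 J / 9.10938 × 10⁻³¹ kg)
v = 6.73e+05 m/s

This is approximately 0.2245% the speed of light.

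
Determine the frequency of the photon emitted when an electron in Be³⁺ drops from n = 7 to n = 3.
4.77e+15 Hz

First, find the transition energy:
E_7 = -13.6057 × 4² / 7² = -4.44268 eV
E_3 = -13.6057 × 4² / 3² = -24.18791 eV
|ΔE| = |E_3 - E_7| = 19.74523 eV

Convert to Joules: E = 19.74523 eV × (1.602177 × 10⁻¹⁹ J/eV) = 3.1635e-18 J

Using E = hf:
f = E/h = 3.1635e-18 J / (6.62607 × 10⁻³⁴ J·s)
f = 4.77e+15 Hz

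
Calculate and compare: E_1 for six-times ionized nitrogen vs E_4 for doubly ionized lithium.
N⁶⁺ at n = 1 (E = -666.68 eV)

Using E_n = -13.6057 Z² / n² eV:

N⁶⁺ (Z = 7) at n = 1:
E = -13.6057 × 7² / 1² = -13.6057 × 49 / 1 = -666.67930 eV

Li²⁺ (Z = 3) at n = 4:
E = -13.6057 × 3² / 4² = -13.6057 × 9 / 16 = -7.65321 eV

Since -666.67930 eV < -7.65321 eV,
N⁶⁺ at n = 1 is more tightly bound (requires more energy to ionize).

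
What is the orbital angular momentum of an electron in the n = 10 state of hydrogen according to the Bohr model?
1.05457e-33 J·s (or 10ℏ)

In the Bohr model, angular momentum is quantized:
L = nℏ

where ℏ = h/(2π) = 1.0545718e-34 J·s

For n = 10:
L = 10 × 1.0545718e-34 J·s
L = 1.05457e-33 J·s

This can also be written as L = 10ℏ.
The angular momentum is an integer multiple of the reduced Planck constant.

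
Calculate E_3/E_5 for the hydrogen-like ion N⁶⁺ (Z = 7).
2.7778

Using E_n = -13.6057 Z² / n² eV with Z = 7:

E_3 = -13.6057 × 7² / 3² = -666.6793 / 9 = -74.0754777778 eV
E_5 = -13.6057 × 7² / 5² = -666.6793 / 25 = -26.6671720000 eV

The ratio is:
E_3/E_5 = (-74.0754777778) / (-26.6671720000)
E_3/E_5 = (-666.6793/9) / (-666.6793/25)
E_3/E_5 = 25/9
E_3/E_5 = 2.7778
(Note: the Z² factors cancel in the ratio.)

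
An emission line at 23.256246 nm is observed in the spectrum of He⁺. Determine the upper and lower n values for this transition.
n = 7 → n = 1

First, find the photon energy from the wavelength (hc = 1239.84 eV·nm):
E = hc/λ = 1239.84 eV·nm / 23.256246 nm = 53.312130 eV

The energy levels of He⁺ satisfy E_n = -13.6057 × 2² / n² eV, so an emission n_i → n_f releases
ΔE = 13.6057 × 2² × (1/n_f² − 1/n_i²) eV.

Setting ΔE equal to the photon energy:
1/n_f² − 1/n_i² = 53.312130 / (13.6057 × 2²) = 0.97959183

Since 1/n_i² must be positive, we need 1/n_f² > 0.97959183, i.e. n_f ≤ 1. For each allowed n_f, solve n_i = (1/n_f² − 0.97959183)^(−1/2) and check whether it is a whole number:
  n_f = 1: 1/n_i² = 1.00000000 − 0.97959183 = 0.02040817 → n_i = 7.000  → integer, n_i = 7 ✓

Only n_f = 1 gives an integer upper level, n_i = 7.

The transition is from n = 7 to n = 1 (emission).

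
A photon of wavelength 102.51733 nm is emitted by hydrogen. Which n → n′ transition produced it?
n = 3 → n = 1

First, find the photon energy from the wavelength (hc = 1239.84 eV·nm):
E = hc/λ = 1239.84 eV·nm / 102.51733 nm = 12.093955 eV

The energy levels of hydrogen satisfy E_n = -13.6057 / n² eV, so an emission n_i → n_f releases
ΔE = 13.6057 × (1/n_f² − 1/n_i²) eV.

Setting ΔE equal to the photon energy:
1/n_f² − 1/n_i² = 12.093955 / 13.6057 = 0.88888885

Since 1/n_i² must be positive, we need 1/n_f² > 0.88888885, i.e. n_f ≤ 1. For each allowed n_f, solve n_i = (1/n_f² − 0.88888885)^(−1/2) and check whether it is a whole number:
  n_f = 1: 1/n_i² = 1.00000000 − 0.88888885 = 0.11111115 → n_i = 3.000  → integer, n_i = 3 ✓

Only n_f = 1 gives an integer upper level, n_i = 3.

The transition is from n = 3 to n = 1 (emission).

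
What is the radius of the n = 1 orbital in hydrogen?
0.0529 nm (or 0.5292 Å)

The Bohr radius formula is:
r_n = n² a₀ / Z

where a₀ = 0.0529177 nm is the Bohr radius.

For H (Z = 1) at n = 1:
r_1 = 1² × 0.0529177 nm / 1
r_1 = 1 × 0.0529177 nm / 1
r_1 = 0.05292 nm / 1
r_1 = 0.0529 nm

The electron orbits at approximately 0.0529 nm from the nucleus.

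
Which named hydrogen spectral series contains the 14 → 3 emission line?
Paschen series

The spectral series in hydrogen are named based on the final (lower) energy level:
- Lyman series: n_final = 1 (ultraviolet)
- Balmer series: n_final = 2 (visible/near-UV)
- Paschen series: n_final = 3 (infrared)
- Brackett series: n_final = 4 (infrared)
- Pfund series: n_final = 5 (far infrared)

Since this transition ends at n = 3, it belongs to the Paschen series.

For reference, this 14 → 3 line has photon energy
ΔE = 13.6057 eV × (1/3² - 1/14²) = 1.442328 eV,
corresponding to wavelength λ = hc/ΔE = 1239.84 eV·nm / 1.442328 eV = 859.61 nm in the infrared region.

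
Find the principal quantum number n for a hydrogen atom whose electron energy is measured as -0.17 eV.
n = 9

The exact energy levels follow E_n = -13.6057 eV / n².

The measured value (-0.17 eV) is reported to only 2 significant figures, so we must test candidate n values and see which one matches to that precision.

Candidate energies:
  n = 7:  E = -13.6057/7² = -0.27767 eV
  n = 8:  E = -13.6057/8² = -0.21259 eV
  n = 9:  E = -13.6057/9² = -0.16797 eV  ← matches
  n = 10:  E = -13.6057/10² = -0.13606 eV
  n = 11:  E = -13.6057/11² = -0.11244 eV

Checking against the measurement of -0.17 eV (2 sig figs), only n = 9 agrees:
E_9 = -0.16797 eV, which rounds to -0.17 eV ✓

Therefore n = 9.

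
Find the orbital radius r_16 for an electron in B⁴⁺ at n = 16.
2.709387 nm (or 27.093873 Å)

The Bohr radius formula is:
r_n = n² a₀ / Z

where a₀ = 0.052917721 nm is the Bohr radius.

For B⁴⁺ (Z = 5) at n = 16:
r_16 = 16² × 0.052917721 nm / 5
r_16 = 256 × 0.052917721 nm / 5
r_16 = 13.5469366 nm / 5
r_16 = 2.709387 nm

The electron orbits at approximately 2.709387 nm from the nucleus.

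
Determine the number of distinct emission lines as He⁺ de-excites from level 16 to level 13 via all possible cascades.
6

The electron can occupy levels n = 13, 14, ..., 16 during de-excitation — that is m = 16 - 13 + 1 = 4 distinct levels.

The number of distinct spectral lines equals the number of ways to choose 2 of these m levels (each pair gives one possible emission transition):

Number of lines = m(m-1)/2 = 4×3/2 = 6

These correspond to all possible transitions between the 4 levels:
16 → 15, 16 → 14, 16 → 13, 15 → 14, 15 → 13, 14 → 13

Each transition produces a photon with a unique energy (and thus wavelength). This count does not depend on Z.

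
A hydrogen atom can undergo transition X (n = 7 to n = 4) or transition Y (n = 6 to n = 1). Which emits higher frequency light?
6 → 1

Calculate the energy for each transition:

Transition 7 → 4:
ΔE₁ = |E_4 - E_7| = |-13.6057/4² - (-13.6057/7²)|
ΔE₁ = |-0.8503562500 - (-0.2776673469)| = 0.5726889 eV

Transition 6 → 1:
ΔE₂ = |E_1 - E_6| = |-13.6057/1² - (-13.6057/6²)|
ΔE₂ = |-13.6057000000 - (-0.3779361111)| = 13.2277639 eV

Since 13.2277639 eV > 0.5726889 eV, the transition 6 → 1 emits the more energetic photon.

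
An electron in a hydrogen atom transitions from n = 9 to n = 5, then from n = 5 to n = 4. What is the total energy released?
0.6824 eV

The energy levels of hydrogen are E_n = -13.6057 / n² eV.

First transition (9 → 5):
ΔE₁ = |E_5 - E_9|
ΔE₁ = |-0.5442280000 - (-0.1679716049)| = 0.3762564 eV

Second transition (5 → 4):
ΔE₂ = |E_4 - E_5|
ΔE₂ = |-0.8503562500 - (-0.5442280000)| = 0.3061283 eV

Total energy released:
E_total = ΔE₁ + ΔE₂ = 0.3762564 + 0.3061283 = 0.6824 eV

Note: This equals the direct transition 9 → 4: 0.6824 eV ✓
Energy is conserved regardless of the path taken.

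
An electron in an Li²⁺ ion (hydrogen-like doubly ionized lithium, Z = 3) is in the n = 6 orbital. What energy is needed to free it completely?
3.401 eV

The ionization energy is the energy needed to remove the electron completely (n → ∞).

For a hydrogen-like ion with Z = 3, E_n = -13.6057 Z² / n² eV.

At n = 6: E_6 = -13.6057 × 3² / 6² = -3.401425 eV
At n = ∞: E_∞ = 0 eV

Ionization energy = E_∞ - E_6 = 0 - (-3.401425) = 3.401425 eV
Ionization energy ≈ 3.401 eV

This is also called the binding energy of the electron in state n = 6.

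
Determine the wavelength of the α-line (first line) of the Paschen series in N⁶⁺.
38.257 nm

The longest wavelength corresponds to the smallest energy transition in the series.
The Paschen series has all transitions ending at n_f = 3.

For N⁶⁺ (Z = 7), the first line (α-line) is the jump from n = 4 to n = 3:
E_4 = -13.6057 × 7² / 4² = -41.66746 eV
E_3 = -13.6057 × 7² / 3² = -74.07548 eV
ΔE = E_4 - E_3 = 32.40802 eV

λ = hc/E = 1239.84 eV·nm / 32.40802 eV
λ = 38.257 nm

This is the α-line of the Paschen series in N⁶⁺.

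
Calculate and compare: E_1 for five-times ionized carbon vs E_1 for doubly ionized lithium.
C⁵⁺ at n = 1 (E = -489.80520 eV)

Using E_n = -13.6057 Z² / n² eV:

C⁵⁺ (Z = 6) at n = 1:
E = -13.6057 × 6² / 1² = -13.6057 × 36 / 1 = -489.80520000 eV

Li²⁺ (Z = 3) at n = 1:
E = -13.6057 × 3² / 1² = -13.6057 × 9 / 1 = -122.45130000 eV

Since -489.80520000 eV < -122.45130000 eV,
C⁵⁺ at n = 1 is more tightly bound (requires more energy to ionize).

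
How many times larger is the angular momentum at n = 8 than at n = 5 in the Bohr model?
1.60

In the Bohr model, L_n = nℏ, so the ratio is purely the ratio of quantum numbers:

L_8/L_5 = 8ℏ / 5ℏ = 8/5 = 1.60

The angular momentum scales linearly with n.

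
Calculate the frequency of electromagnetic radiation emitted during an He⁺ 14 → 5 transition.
4.59e+14 Hz

First, find the transition energy:
E_14 = -13.6057 × 2² / 14² = -0.27767 eV
E_5 = -13.6057 × 2² / 5² = -2.17691 eV
|ΔE| = |E_5 - E_14| = 1.89924 eV

Convert to Joules: E = 1.89924 eV × (1.602177 × 10⁻¹⁹ J/eV) = 3.0429e-19 J

Using E = hf:
f = E/h = 3.0429e-19 J / (6.62607 × 10⁻³⁴ J·s)
f = 4.59e+14 Hz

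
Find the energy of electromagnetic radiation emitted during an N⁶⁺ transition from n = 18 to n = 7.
11.54805 eV

The energy levels are E_n = -13.6057 Z² eV / n².

Energy at n = 18: E_18 = -13.6057 × 7² / 18² = -2.05765216 eV
Energy at n = 7: E_7 = -13.6057 × 7² / 7² = -13.60570000 eV

For emission (electron falling to lower state), the photon energy is:
E_photon = E_18 - E_7 = |-2.05765216 - (-13.60570000)|
E_photon = 11.54805 eV

This energy is carried away by the emitted photon.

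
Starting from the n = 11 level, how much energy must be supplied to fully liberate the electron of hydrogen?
0.1124 eV

The ionization energy is the energy needed to remove the electron completely (n → ∞).

For hydrogen, E_n = -13.6057 eV / n².

At n = 11: E_11 = -13.6057 / 11² = -0.1124438 eV
At n = ∞: E_∞ = 0 eV

Ionization energy = E_∞ - E_11 = 0 - (-0.1124438) = 0.1124438 eV
Ionization energy ≈ 0.1124 eV

This is also called the binding energy of the electron in state n = 11.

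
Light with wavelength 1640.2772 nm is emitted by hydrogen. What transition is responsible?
n = 12 → n = 4

First, find the photon energy from the wavelength (hc = 1239.84 eV·nm):
E = hc/λ = 1239.84 eV·nm / 1640.2772 nm = 0.75587224 eV

The energy levels of hydrogen satisfy E_n = -13.6057 / n² eV, so an emission n_i → n_f releases
ΔE = 13.6057 × (1/n_f² − 1/n_i²) eV.

Setting ΔE equal to the photon energy:
1/n_f² − 1/n_i² = 0.75587224 / 13.6057 = 0.055555557

Since 1/n_i² must be positive, we need 1/n_f² > 0.055555557, i.e. n_f ≤ 4. For each allowed n_f, solve n_i = (1/n_f² − 0.055555557)^(−1/2) and check whether it is a whole number:
  n_f = 1: 1/n_i² = 1.000000000 − 0.055555557 = 0.944444443 → n_i = 1.029  (not an integer) ✗
  n_f = 2: 1/n_i² = 0.250000000 − 0.055555557 = 0.194444443 → n_i = 2.268  (not an integer) ✗
  n_f = 3: 1/n_i² = 0.111111111 − 0.055555557 = 0.055555554 → n_i = 4.243  (not an integer) ✗
  n_f = 4: 1/n_i² = 0.062500000 − 0.055555557 = 0.006944443 → n_i = 12.000  → integer, n_i = 12 ✓

Only n_f = 4 gives an integer upper level, n_i = 12.

The transition is from n = 12 to n = 4 (emission).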